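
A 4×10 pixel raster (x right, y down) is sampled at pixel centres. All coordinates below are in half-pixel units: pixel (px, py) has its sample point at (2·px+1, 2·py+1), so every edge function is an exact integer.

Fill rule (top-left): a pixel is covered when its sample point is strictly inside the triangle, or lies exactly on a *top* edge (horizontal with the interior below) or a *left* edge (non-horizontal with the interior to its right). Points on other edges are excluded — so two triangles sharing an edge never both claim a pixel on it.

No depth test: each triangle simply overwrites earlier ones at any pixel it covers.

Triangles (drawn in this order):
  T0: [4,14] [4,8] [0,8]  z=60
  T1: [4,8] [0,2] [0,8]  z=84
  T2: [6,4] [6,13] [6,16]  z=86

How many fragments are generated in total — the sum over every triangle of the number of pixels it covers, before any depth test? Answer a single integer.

T0:
  2·area = 24  (B↔C swapped to make it positive)
  edge (4, 14)→(0, 8): d=(-4,-6) top-left  bias=+0
  edge (0, 8)→(4, 8): d=(4,0) top-left  bias=+0
  edge (4, 8)→(4, 14): d=(0,6) right/bottom  bias=-1
    (0,4)@(1, 9): e=[2,4,18] → █
    (1,4)@(3, 9): e=[14,4,6] → █
    (2,4)@(5, 9): e=[26,4,-6] → ·
    (0,5)@(1, 11): e=[-6,12,18] → ·
    (1,5)@(3, 11): e=[6,12,6] → █
    (2,5)@(5, 11): e=[18,12,-6] → ·
    (1,6)@(3, 13): e=[-2,20,6] → ·
  covered (3 px):
    · · · ·
    · · · ·
    · · · ·
    · · · ·
    █ █ · ·
    · █ · ·
    · · · ·
    · · · ·
    · · · ·
    · · · ·
T1:
  2·area = 24  (B↔C swapped to make it positive)
  edge (4, 8)→(0, 8): d=(-4,0) right/bottom  bias=-1
  edge (0, 8)→(0, 2): d=(0,-6) top-left  bias=+0
  edge (0, 2)→(4, 8): d=(4,6) right/bottom  bias=-1
    (0,2)@(1, 5): e=[12,6,6] → █
    (1,2)@(3, 5): e=[12,18,-6] → ·
    (0,3)@(1, 7): e=[4,6,14] → █
    (1,3)@(3, 7): e=[4,18,2] → █
    (2,3)@(5, 7): e=[4,30,-10] → ·
    (0,4)@(1, 9): e=[-4,6,22] → ·
    (1,4)@(3, 9): e=[-4,18,10] → ·
  covered (3 px):
    · · · ·
    · · · ·
    █ · · ·
    █ █ · ·
    · · · ·
    · · · ·
    · · · ·
    · · · ·
    · · · ·
    · · · ·
T2:
  degenerate (2·area = 0) — covers nothing

Final: 6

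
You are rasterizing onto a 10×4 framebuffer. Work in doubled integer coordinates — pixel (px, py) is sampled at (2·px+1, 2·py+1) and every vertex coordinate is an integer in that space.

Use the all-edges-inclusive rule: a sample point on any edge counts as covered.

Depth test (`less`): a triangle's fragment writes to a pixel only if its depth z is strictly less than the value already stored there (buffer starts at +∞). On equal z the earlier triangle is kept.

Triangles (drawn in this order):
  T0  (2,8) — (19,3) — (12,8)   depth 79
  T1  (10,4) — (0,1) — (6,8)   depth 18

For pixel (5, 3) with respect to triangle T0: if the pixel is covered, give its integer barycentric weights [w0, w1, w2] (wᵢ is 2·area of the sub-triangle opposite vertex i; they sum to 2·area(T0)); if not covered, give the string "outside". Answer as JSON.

T0:
  2·area = 50
  edge (2, 8)→(19, 3): d=(17,-5) inclusive
  edge (19, 3)→(12, 8): d=(-7,5) inclusive
  edge (12, 8)→(2, 8): d=(-10,0) inclusive
    (9,1)@(19, 3): e=[0,0,50] → #  [on edge]
    (6,2)@(13, 5): e=[4,16,30] → #
    (7,2)@(15, 5): e=[14,6,30] → #
    (8,2)@(17, 5): e=[24,-4,30] → ·
    (9,2)@(19, 5): e=[34,-14,30] → ·
    (3,3)@(7, 7): e=[8,32,10] → #
    (4,3)@(9, 7): e=[18,22,10] → #
    (5,3)@(11, 7): e=[28,12,10] → #
    (7,3)@(15, 7): e=[48,-8,10] → ·
  covered (7 px):
    · · · · · · · · · ·
    · · · · · · · · · #
    · · · · · · # # · ·
    · · · # # # # · · ·
T1:
  2·area = 52  (B↔C swapped to make it positive)
  edge (10, 4)→(6, 8): d=(-4,4) inclusive
  edge (6, 8)→(0, 1): d=(-6,-7) inclusive
  edge (0, 1)→(10, 4): d=(10,3) inclusive
    (6,0)@(13, 1): e=[0,91,-39] → ·  [on edge]
    (1,1)@(3, 3): e=[32,9,11] → #
    (2,1)@(5, 3): e=[24,23,5] → #
    (3,1)@(7, 3): e=[16,37,-1] → ·
    (5,1)@(11, 3): e=[0,65,-13] → ·  [on edge]
    (1,2)@(3, 5): e=[24,-3,31] → ·
    (2,2)@(5, 5): e=[16,11,25] → #
    (3,2)@(7, 5): e=[8,25,19] → #
    (4,2)@(9, 5): e=[0,39,13] → #  [on edge]
    (5,2)@(11, 5): e=[-8,53,7] → ·
    (2,3)@(5, 7): e=[8,-1,45] → ·
    (3,3)@(7, 7): e=[0,13,39] → #  [on edge]
  covered (6 px):
    · · · · · · · · · ·
    · # # · · · · · · ·
    · · # # # · · · · ·
    · · · # · · · · · ·

Final: [12,10,28]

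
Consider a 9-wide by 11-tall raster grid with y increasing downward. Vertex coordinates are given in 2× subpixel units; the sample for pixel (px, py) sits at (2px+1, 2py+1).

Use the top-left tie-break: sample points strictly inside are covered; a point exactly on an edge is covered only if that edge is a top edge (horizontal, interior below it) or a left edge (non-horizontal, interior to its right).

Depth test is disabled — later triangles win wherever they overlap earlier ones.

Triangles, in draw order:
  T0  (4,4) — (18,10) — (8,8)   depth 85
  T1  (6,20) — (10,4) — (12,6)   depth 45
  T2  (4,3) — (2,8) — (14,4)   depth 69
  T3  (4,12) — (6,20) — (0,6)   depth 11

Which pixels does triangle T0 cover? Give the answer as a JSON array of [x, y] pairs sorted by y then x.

T0:
  2·area = 32
  edge (4, 4)→(18, 10): d=(14,6) right/bottom  bias=-1
  edge (18, 10)→(8, 8): d=(-10,-2) top-left  bias=+0
  edge (8, 8)→(4, 4): d=(-4,-4) top-left  bias=+0
    (0,0)@(1, 1): e=[-24,56,0] → ·  [on edge]
    (1,1)@(3, 3): e=[-8,40,0] → ·  [on edge]
    (2,2)@(5, 5): e=[8,24,0] → #  [on edge]
    (3,2)@(7, 5): e=[-4,28,8] → ·
    (1,3)@(3, 7): e=[48,0,-16] → ·  [on edge]
    (2,3)@(5, 7): e=[36,4,-8] → ·
    (3,3)@(7, 7): e=[24,8,0] → #  [on edge]
    (4,3)@(9, 7): e=[12,12,8] → #
    (5,3)@(11, 7): e=[0,16,16] → ·  [on edge]
    (3,4)@(7, 9): e=[52,-12,-8] → ·
    (4,4)@(9, 9): e=[40,-8,0] → ·  [on edge]
    (6,4)@(13, 9): e=[16,0,16] → #  [on edge]
    (5,5)@(11, 11): e=[56,-24,0] → ·  [on edge]
    (6,6)@(13, 13): e=[72,-40,0] → ·  [on edge]
    (7,7)@(15, 15): e=[88,-56,0] → ·  [on edge]
    (8,8)@(17, 17): e=[104,-72,0] → ·  [on edge]
  covered (5 px):
    · · · · · · · · ·
    · · · · · · · · ·
    · · # · · · · · ·
    · · · # # · · · ·
    · · · · · · # # ·
    · · · · · · · · ·
    · · · · · · · · ·
    · · · · · · · · ·
    · · · · · · · · ·
    · · · · · · · · ·
    · · · · · · · · ·
T1:
  2·area = 40
  edge (6, 20)→(10, 4): d=(4,-16) top-left  bias=+0
  edge (10, 4)→(12, 6): d=(2,2) right/bottom  bias=-1
  edge (12, 6)→(6, 20): d=(-6,14) right/bottom  bias=-1
    (3,0)@(7, 1): e=[-60,0,100] → ·  [on edge]
    (4,1)@(9, 3): e=[-20,0,60] → ·  [on edge]
    (5,2)@(11, 5): e=[20,0,20] → ·  [on edge]
    (5,3)@(11, 7): e=[28,4,8] → #
    (6,3)@(13, 7): e=[60,0,-20] → ·  [on edge]
    (4,4)@(9, 9): e=[4,12,24] → #
    (5,4)@(11, 9): e=[36,8,-4] → ·
    (7,4)@(15, 9): e=[100,0,-60] → ·  [on edge]
    (4,5)@(9, 11): e=[12,16,12] → #
    (5,5)@(11, 11): e=[44,12,-16] → ·
    (8,5)@(17, 11): e=[140,0,-100] → ·  [on edge]
    (4,6)@(9, 13): e=[20,20,0] → ·  [on edge]
  covered (4 px):
    · · · · · · · · ·
    · · · · · · · · ·
    · · · · · · · · ·
    · · · · · # · · ·
    · · · · # · · · ·
    · · · · # · · · ·
    · · · · · · · · ·
    · · · · · · · · ·
    · · · # · · · · ·
    · · · · · · · · ·
    · · · · · · · · ·
T2:
  2·area = 52  (B↔C swapped to make it positive)
  edge (4, 3)→(14, 4): d=(10,1) right/bottom  bias=-1
  edge (14, 4)→(2, 8): d=(-12,4) right/bottom  bias=-1
  edge (2, 8)→(4, 3): d=(2,-5) top-left  bias=+0
    (8,1)@(17, 3): e=[-13,0,65] → ·  [on edge]
    (2,2)@(5, 5): e=[19,24,9] → #
    (3,2)@(7, 5): e=[17,16,19] → #
    (4,2)@(9, 5): e=[15,8,29] → #
    (5,2)@(11, 5): e=[13,0,39] → ·  [on edge]
    (1,3)@(3, 7): e=[41,8,3] → #
    (2,3)@(5, 7): e=[39,0,13] → ·  [on edge]
    (3,3)@(7, 7): e=[37,-8,23] → ·
    (4,3)@(9, 7): e=[35,-16,33] → ·
    (1,4)@(3, 9): e=[61,-16,7] → ·
  covered (4 px):
    · · · · · · · · ·
    · · · · · · · · ·
    · · # # # · · · ·
    · # · · · · · · ·
    · · · · · · · · ·
    · · · · · · · · ·
    · · · · · · · · ·
    · · · · · · · · ·
    · · · · · · · · ·
    · · · · · · · · ·
    · · · · · · · · ·
T3:
  2·area = 20
  edge (4, 12)→(6, 20): d=(2,8) right/bottom  bias=-1
  edge (6, 20)→(0, 6): d=(-6,-14) top-left  bias=+0
  edge (0, 6)→(4, 12): d=(4,6) right/bottom  bias=-1
    (1,5)@(3, 11): e=[6,12,2] → #
    (2,5)@(5, 11): e=[-10,40,-10] → ·
    (1,6)@(3, 13): e=[10,0,10] → #  [on edge]
    (2,6)@(5, 13): e=[-6,28,-2] → ·
    (1,7)@(3, 15): e=[14,-12,18] → ·
    (2,8)@(5, 17): e=[2,4,14] → #
    (3,8)@(7, 17): e=[-14,32,2] → ·
    (2,9)@(5, 19): e=[6,-8,22] → ·
  covered (3 px):
    · · · · · · · · ·
    · · · · · · · · ·
    · · · · · · · · ·
    · · · · · · · · ·
    · · · · · · · · ·
    · # · · · · · · ·
    · # · · · · · · ·
    · · · · · · · · ·
    · · # · · · · · ·
    · · · · · · · · ·
    · · · · · · · · ·

Result: [[2,2],[3,3],[4,3],[6,4],[7,4]]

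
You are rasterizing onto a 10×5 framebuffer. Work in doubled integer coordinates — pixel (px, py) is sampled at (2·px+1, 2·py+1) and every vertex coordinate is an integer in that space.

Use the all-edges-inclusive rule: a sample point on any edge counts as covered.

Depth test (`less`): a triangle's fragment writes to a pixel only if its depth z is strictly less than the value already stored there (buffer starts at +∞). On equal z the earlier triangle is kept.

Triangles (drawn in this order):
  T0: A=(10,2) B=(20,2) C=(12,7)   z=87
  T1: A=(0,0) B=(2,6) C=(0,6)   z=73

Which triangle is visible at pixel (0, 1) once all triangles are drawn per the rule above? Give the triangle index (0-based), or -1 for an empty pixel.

T0:
  2·area = 50
  edge (10, 2)→(20, 2): d=(10,0) inclusive
  edge (20, 2)→(12, 7): d=(-8,5) inclusive
  edge (12, 7)→(10, 2): d=(-2,-5) inclusive
    (5,1)@(11, 3): e=[10,37,3] → X
    (6,1)@(13, 3): e=[10,27,13] → X
    (7,1)@(15, 3): e=[10,17,23] → X
    (8,1)@(17, 3): e=[10,7,33] → X
    (9,1)@(19, 3): e=[10,-3,43] → .
    (5,2)@(11, 5): e=[30,21,-1] → .
    (6,2)@(13, 5): e=[30,11,9] → X
    (8,2)@(17, 5): e=[30,-9,29] → .
    (6,3)@(13, 7): e=[50,-5,5] → .
    (7,3)@(15, 7): e=[50,-15,15] → .
  covered (6 px):
    . . . . . . . . . .
    . . . . . X X X X .
    . . . . . . X X . .
    . . . . . . . . . .
    . . . . . . . . . .
T1:
  2·area = 12
  edge (0, 0)→(2, 6): d=(2,6) inclusive
  edge (2, 6)→(0, 6): d=(-2,0) inclusive
  edge (0, 6)→(0, 0): d=(0,-6) inclusive
    (0,1)@(1, 3): e=[0,6,6] → X  [on edge]
    (1,1)@(3, 3): e=[-12,6,18] → .
    (0,2)@(1, 5): e=[4,2,6] → X
    (1,2)@(3, 5): e=[-8,2,18] → .
    (0,3)@(1, 7): e=[8,-2,6] → .
    (1,4)@(3, 9): e=[0,-6,18] → .  [on edge]
  covered (2 px):
    . . . . . . . . . .
    X . . . . . . . . .
    X . . . . . . . . .
    . . . . . . . . . .
    . . . . . . . . . .

Z-buffer (winner per pixel, '.' = empty):
  . . . . . . . . . .
  1 . . . . 0 0 0 0 .
  1 . . . . . 0 0 . .
  . . . . . . . . . .
  . . . . . . . . . .

Final: 1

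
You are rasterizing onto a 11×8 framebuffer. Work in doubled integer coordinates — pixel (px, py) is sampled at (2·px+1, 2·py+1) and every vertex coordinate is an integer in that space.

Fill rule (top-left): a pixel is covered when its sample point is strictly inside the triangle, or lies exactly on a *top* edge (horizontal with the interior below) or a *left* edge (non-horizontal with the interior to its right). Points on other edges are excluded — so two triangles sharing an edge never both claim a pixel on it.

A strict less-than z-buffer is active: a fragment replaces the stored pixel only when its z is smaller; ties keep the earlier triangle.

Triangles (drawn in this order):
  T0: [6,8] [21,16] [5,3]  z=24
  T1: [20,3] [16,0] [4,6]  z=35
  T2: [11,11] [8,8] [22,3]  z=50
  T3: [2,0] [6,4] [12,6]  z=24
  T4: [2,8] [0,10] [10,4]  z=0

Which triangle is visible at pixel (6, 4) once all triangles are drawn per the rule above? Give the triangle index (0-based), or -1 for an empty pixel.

T0:
  2·area = 67  (B↔C swapped to make it positive)
  edge (6, 8)→(5, 3): d=(-1,-5) top-left  bias=+0
  edge (5, 3)→(21, 16): d=(16,13) right/bottom  bias=-1
  edge (21, 16)→(6, 8): d=(-15,-8) top-left  bias=+0
    (2,1)@(5, 3): e=[0,0,67] → .  [on edge]
    (3,2)@(7, 5): e=[8,6,53] → X
    (4,2)@(9, 5): e=[18,-20,69] → .
    (3,3)@(7, 7): e=[6,38,23] → X
    (4,3)@(9, 7): e=[16,12,39] → X
    (5,3)@(11, 7): e=[26,-14,55] → .
    (3,4)@(7, 9): e=[4,70,-7] → .
    (4,4)@(9, 9): e=[14,44,9] → X
    (5,4)@(11, 9): e=[24,18,25] → X
    (6,4)@(13, 9): e=[34,-8,41] → .
    (4,5)@(9, 11): e=[12,76,-21] → .
    (5,5)@(11, 11): e=[22,50,-5] → .
    (3,6)@(7, 13): e=[0,134,-67] → .  [on edge]
  covered (7 px):
    . . . . . . . . . . .
    . . . . . . . . . . .
    . . . X . . . . . . .
    . . . X X . . . . . .
    . . . . X X . . . . .
    . . . . . . X . . . .
    . . . . . . . . X . .
    . . . . . . . . . . .
T1:
  2·area = 60  (B↔C swapped to make it positive)
  edge (20, 3)→(4, 6): d=(-16,3) right/bottom  bias=-1
  edge (4, 6)→(16, 0): d=(12,-6) top-left  bias=+0
  edge (16, 0)→(20, 3): d=(4,3) right/bottom  bias=-1
    (7,0)@(15, 1): e=[47,6,7] → X
    (8,0)@(17, 1): e=[41,18,1] → X
    (9,0)@(19, 1): e=[35,30,-5] → .
    (5,1)@(11, 3): e=[27,6,27] → X
    (6,1)@(13, 3): e=[21,18,21] → X
    (9,1)@(19, 3): e=[3,54,3] → X
    (10,1)@(21, 3): e=[-3,66,-3] → .
    (3,2)@(7, 5): e=[7,6,47] → X
    (4,2)@(9, 5): e=[1,18,41] → X
    (5,2)@(11, 5): e=[-5,30,35] → .
    (6,2)@(13, 5): e=[-11,42,29] → .
    (7,2)@(15, 5): e=[-17,54,23] → .
  covered (9 px):
    . . . . . . . X X . .
    . . . . . X X X X X .
    . . . X X . . . . . .
    . . . . . . . . . . .
    . . . . . . . . . . .
    . . . . . . . . . . .
    . . . . . . . . . . .
    . . . . . . . . . . .
T2:
  2·area = 57
  edge (11, 11)→(8, 8): d=(-3,-3) top-left  bias=+0
  edge (8, 8)→(22, 3): d=(14,-5) top-left  bias=+0
  edge (22, 3)→(11, 11): d=(-11,8) right/bottom  bias=-1
    (0,0)@(1, 1): e=[0,-133,190] → .  [on edge]
    (1,1)@(3, 3): e=[0,-95,152] → .  [on edge]
    (2,2)@(5, 5): e=[0,-57,114] → .  [on edge]
    (8,2)@(17, 5): e=[36,3,18] → X
    (9,2)@(19, 5): e=[42,13,2] → X
    (10,2)@(21, 5): e=[48,23,-14] → .
    (3,3)@(7, 7): e=[0,-19,76] → .  [on edge]
    (5,3)@(11, 7): e=[12,1,44] → X
    (6,3)@(13, 7): e=[18,11,28] → X
    (7,3)@(15, 7): e=[24,21,12] → X
    (8,3)@(17, 7): e=[30,31,-4] → .
    (9,3)@(19, 7): e=[36,41,-20] → .
    (4,4)@(9, 9): e=[0,19,38] → X  [on edge]
    (5,5)@(11, 11): e=[0,57,0] → .  [on edge]
    (6,6)@(13, 13): e=[0,95,-38] → .  [on edge]
    (7,7)@(15, 15): e=[0,133,-76] → .  [on edge]
  covered (8 px):
    . . . . . . . . . . .
    . . . . . . . . . . .
    . . . . . . . . X X .
    . . . . . X X X . . .
    . . . . X X X . . . .
    . . . . . . . . . . .
    . . . . . . . . . . .
    . . . . . . . . . . .
T3:
  2·area = 16  (B↔C swapped to make it positive)
  edge (2, 0)→(12, 6): d=(10,6) right/bottom  bias=-1
  edge (12, 6)→(6, 4): d=(-6,-2) top-left  bias=+0
  edge (6, 4)→(2, 0): d=(-4,-4) top-left  bias=+0
    (1,0)@(3, 1): e=[4,12,0] → X  [on edge]
    (2,0)@(5, 1): e=[-8,16,8] → .
    (1,1)@(3, 3): e=[24,0,-8] → .  [on edge]
    (2,1)@(5, 3): e=[12,4,0] → X  [on edge]
    (3,1)@(7, 3): e=[0,8,8] → .  [on edge]
    (2,2)@(5, 5): e=[32,-8,-8] → .
    (3,2)@(7, 5): e=[20,-4,0] → .  [on edge]
    (4,2)@(9, 5): e=[8,0,8] → X  [on edge]
    (5,2)@(11, 5): e=[-4,4,16] → .
    (4,3)@(9, 7): e=[28,-12,0] → .  [on edge]
    (7,3)@(15, 7): e=[-8,0,24] → .  [on edge]
    (5,4)@(11, 9): e=[36,-20,0] → .  [on edge]
    (8,4)@(17, 9): e=[0,-8,24] → .  [on edge]
    (10,4)@(21, 9): e=[-24,0,40] → .  [on edge]
    (6,5)@(13, 11): e=[44,-28,0] → .  [on edge]
    (7,6)@(15, 13): e=[52,-36,0] → .  [on edge]
    (8,7)@(17, 15): e=[60,-44,0] → .  [on edge]
  covered (3 px):
    . X . . . . . . . . .
    . . X . . . . . . . .
    . . . . X . . . . . .
    . . . . . . . . . . .
    . . . . . . . . . . .
    . . . . . . . . . . .
    . . . . . . . . . . .
    . . . . . . . . . . .
T4:
  2·area = 8  (B↔C swapped to make it positive)
  edge (2, 8)→(10, 4): d=(8,-4) top-left  bias=+0
  edge (10, 4)→(0, 10): d=(-10,6) right/bottom  bias=-1
  edge (0, 10)→(2, 8): d=(2,-2) top-left  bias=+0
    (4,0)@(9, 1): e=[-28,36,0] → .  [on edge]
    (7,0)@(15, 1): e=[-4,0,12] → .  [on edge]
    (3,1)@(7, 3): e=[-20,28,0] → .  [on edge]
    (2,2)@(5, 5): e=[-12,20,0] → .  [on edge]
    (1,3)@(3, 7): e=[-4,12,0] → .  [on edge]
    (2,3)@(5, 7): e=[4,0,4] → .  [on edge]
    (0,4)@(1, 9): e=[4,4,0] → X  [on edge]
    (1,4)@(3, 9): e=[12,-8,4] → .
    (0,5)@(1, 11): e=[20,-16,4] → .
  covered (1 px):
    . . . . . . . . . . .
    . . . . . . . . . . .
    . . . . . . . . . . .
    . . . . . . . . . . .
    X . . . . . . . . . .
    . . . . . . . . . . .
    . . . . . . . . . . .
    . . . . . . . . . . .

Z-buffer (winner per pixel, '.' = empty):
  . 3 . . . . . 1 1 . .
  . . 3 . . 1 1 1 1 1 .
  . . . 0 3 . . . 2 2 .
  . . . 0 0 2 2 2 . . .
  4 . . . 0 0 2 . . . .
  . . . . . . 0 . . . .
  . . . . . . . . 0 . .
  . . . . . . . . . . .

Result: 2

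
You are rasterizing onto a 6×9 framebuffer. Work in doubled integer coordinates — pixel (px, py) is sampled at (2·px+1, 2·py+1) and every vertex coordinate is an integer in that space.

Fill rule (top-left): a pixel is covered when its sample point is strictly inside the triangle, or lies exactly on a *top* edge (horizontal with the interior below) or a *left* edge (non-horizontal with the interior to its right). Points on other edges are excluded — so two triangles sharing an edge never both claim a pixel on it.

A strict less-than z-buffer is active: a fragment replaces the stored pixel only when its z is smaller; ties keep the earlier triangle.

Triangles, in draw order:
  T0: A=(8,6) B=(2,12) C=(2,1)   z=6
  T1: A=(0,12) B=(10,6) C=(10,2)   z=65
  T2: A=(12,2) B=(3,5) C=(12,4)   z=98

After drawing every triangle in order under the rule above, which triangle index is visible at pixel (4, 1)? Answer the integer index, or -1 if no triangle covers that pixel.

T0:
  2·area = 66
  edge (8, 6)→(2, 12): d=(-6,6) right/bottom  bias=-1
  edge (2, 12)→(2, 1): d=(0,-11) top-left  bias=+0
  edge (2, 1)→(8, 6): d=(6,5) right/bottom  bias=-1
    (1,1)@(3, 3): e=[48,11,7] → #
    (2,1)@(5, 3): e=[36,33,-3] → ·
    (5,1)@(11, 3): e=[0,99,-33] → ·  [on edge]
    (1,2)@(3, 5): e=[36,11,19] → #
    (2,2)@(5, 5): e=[24,33,9] → #
    (3,2)@(7, 5): e=[12,55,-1] → ·
    (4,2)@(9, 5): e=[0,77,-11] → ·  [on edge]
    (1,3)@(3, 7): e=[24,11,31] → #
    (3,3)@(7, 7): e=[0,55,11] → ·  [on edge]
    (1,4)@(3, 9): e=[12,11,43] → #
    (2,4)@(5, 9): e=[0,33,33] → ·  [on edge]
    (1,5)@(3, 11): e=[0,11,55] → ·  [on edge]
    (0,6)@(1, 13): e=[0,-11,77] → ·  [on edge]
  covered (6 px):
    · · · · · ·
    · # · · · ·
    · # # · · ·
    · # # · · ·
    · # · · · ·
    · · · · · ·
    · · · · · ·
    · · · · · ·
    · · · · · ·
T1:
  2·area = 40  (B↔C swapped to make it positive)
  edge (0, 12)→(10, 2): d=(10,-10) top-left  bias=+0
  edge (10, 2)→(10, 6): d=(0,4) right/bottom  bias=-1
  edge (10, 6)→(0, 12): d=(-10,6) right/bottom  bias=-1
    (5,0)@(11, 1): e=[0,-4,44] → ·  [on edge]
    (4,1)@(9, 3): e=[0,4,36] → #  [on edge]
    (5,1)@(11, 3): e=[20,-4,24] → ·
    (3,2)@(7, 5): e=[0,12,28] → #  [on edge]
    (5,2)@(11, 5): e=[40,-4,4] → ·
    (2,3)@(5, 7): e=[0,20,20] → #  [on edge]
    (4,3)@(9, 7): e=[40,4,-4] → ·
    (1,4)@(3, 9): e=[0,28,12] → #  [on edge]
    (2,4)@(5, 9): e=[20,20,0] → ·  [on edge]
    (3,4)@(7, 9): e=[40,12,-12] → ·
    (0,5)@(1, 11): e=[0,36,4] → #  [on edge]
    (1,5)@(3, 11): e=[20,28,-8] → ·
  covered (7 px):
    · · · · · ·
    · · · · # ·
    · · · # # ·
    · · # # · ·
    · # · · · ·
    # · · · · ·
    · · · · · ·
    · · · · · ·
    · · · · · ·
T2:
  2·area = 18  (B↔C swapped to make it positive)
  edge (12, 2)→(12, 4): d=(0,2) right/bottom  bias=-1
  edge (12, 4)→(3, 5): d=(-9,1) right/bottom  bias=-1
  edge (3, 5)→(12, 2): d=(9,-3) top-left  bias=+0
    (4,1)@(9, 3): e=[6,12,0] → #  [on edge]
    (5,1)@(11, 3): e=[2,10,6] → #
    (1,2)@(3, 5): e=[18,0,0] → ·  [on edge]
    (4,2)@(9, 5): e=[6,-6,18] → ·
    (5,2)@(11, 5): e=[2,-8,24] → ·
  covered (2 px):
    · · · · · ·
    · · · · # #
    · · · · · ·
    · · · · · ·
    · · · · · ·
    · · · · · ·
    · · · · · ·
    · · · · · ·
    · · · · · ·

Z-buffer (winner per pixel, '.' = empty):
  . . . . . .
  . 0 . . 1 2
  . 0 0 1 1 .
  . 0 0 1 . .
  . 0 . . . .
  1 . . . . .
  . . . . . .
  . . . . . .
  . . . . . .

Result: 1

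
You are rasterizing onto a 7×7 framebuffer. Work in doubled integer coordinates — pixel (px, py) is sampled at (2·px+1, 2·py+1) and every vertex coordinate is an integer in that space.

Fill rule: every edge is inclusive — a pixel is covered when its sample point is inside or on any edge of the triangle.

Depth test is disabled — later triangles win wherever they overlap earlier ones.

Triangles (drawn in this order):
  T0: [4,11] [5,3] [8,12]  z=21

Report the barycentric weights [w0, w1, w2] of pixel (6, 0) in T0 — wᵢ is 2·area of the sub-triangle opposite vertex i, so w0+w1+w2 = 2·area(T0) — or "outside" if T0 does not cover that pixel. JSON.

T0:
  2·area = 33
  edge (4, 11)→(5, 3): d=(1,-8) inclusive
  edge (5, 3)→(8, 12): d=(3,9) inclusive
  edge (8, 12)→(4, 11): d=(-4,-1) inclusive
    (2,1)@(5, 3): e=[0,0,33] → X  [on edge]
    (3,1)@(7, 3): e=[16,-18,35] → .
    (2,2)@(5, 5): e=[2,6,25] → X
    (3,2)@(7, 5): e=[18,-12,27] → .
    (2,3)@(5, 7): e=[4,12,17] → X
    (3,3)@(7, 7): e=[20,-6,19] → .
    (2,4)@(5, 9): e=[6,18,9] → X
    (3,4)@(7, 9): e=[22,0,11] → X  [on edge]
    (4,4)@(9, 9): e=[38,-18,13] → .
    (2,5)@(5, 11): e=[8,24,1] → X
    (4,5)@(9, 11): e=[40,-12,5] → .
    (2,6)@(5, 13): e=[10,30,-7] → .
  covered (7 px):
    . . . . . . .
    . . X . . . .
    . . X . . . .
    . . X . . . .
    . . X X . . .
    . . X X . . .
    . . . . . . .

Final: "outside"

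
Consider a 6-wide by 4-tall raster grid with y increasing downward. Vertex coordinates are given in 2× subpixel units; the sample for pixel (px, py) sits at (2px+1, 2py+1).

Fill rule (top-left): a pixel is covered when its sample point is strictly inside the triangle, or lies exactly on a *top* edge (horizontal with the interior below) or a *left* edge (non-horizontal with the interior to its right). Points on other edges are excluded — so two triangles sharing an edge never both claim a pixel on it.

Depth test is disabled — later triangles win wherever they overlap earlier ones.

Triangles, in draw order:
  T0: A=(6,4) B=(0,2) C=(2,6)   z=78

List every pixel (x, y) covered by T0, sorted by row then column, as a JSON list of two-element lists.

T0:
  2·area = 20  (B↔C swapped to make it positive)
  edge (6, 4)→(2, 6): d=(-4,2) right/bottom  bias=-1
  edge (2, 6)→(0, 2): d=(-2,-4) top-left  bias=+0
  edge (0, 2)→(6, 4): d=(6,2) right/bottom  bias=-1
    (0,1)@(1, 3): e=[14,2,4] → X
    (1,1)@(3, 3): e=[10,10,0] → .  [on edge]
    (0,2)@(1, 5): e=[6,-2,16] → .
    (1,2)@(3, 5): e=[2,6,12] → X
    (2,2)@(5, 5): e=[-2,14,8] → .
    (4,2)@(9, 5): e=[-10,30,0] → .  [on edge]
    (1,3)@(3, 7): e=[-6,2,24] → .
  covered (2 px):
    . . . . . .
    X . . . . .
    . X . . . .
    . . . . . .

Final: [[0,1],[1,2]]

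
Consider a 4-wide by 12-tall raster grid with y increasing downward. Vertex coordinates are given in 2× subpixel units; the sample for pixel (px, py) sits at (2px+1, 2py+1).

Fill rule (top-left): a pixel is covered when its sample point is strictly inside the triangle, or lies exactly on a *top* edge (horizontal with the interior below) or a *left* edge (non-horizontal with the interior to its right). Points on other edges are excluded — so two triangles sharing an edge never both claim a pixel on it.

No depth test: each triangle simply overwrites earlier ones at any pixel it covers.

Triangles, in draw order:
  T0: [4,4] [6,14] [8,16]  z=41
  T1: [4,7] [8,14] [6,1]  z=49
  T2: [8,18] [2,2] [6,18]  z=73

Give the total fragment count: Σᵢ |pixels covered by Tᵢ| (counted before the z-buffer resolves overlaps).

T0:
  2·area = 16  (B↔C swapped to make it positive)
  edge (4, 4)→(8, 16): d=(4,12) right/bottom  bias=-1
  edge (8, 16)→(6, 14): d=(-2,-2) top-left  bias=+0
  edge (6, 14)→(4, 4): d=(-2,-10) top-left  bias=+0
    (1,0)@(3, 1): e=[0,20,-4] → .  [on edge]
    (2,3)@(5, 7): e=[0,12,4] → .  [on edge]
    (0,4)@(1, 9): e=[56,0,-40] → .  [on edge]
    (2,4)@(5, 9): e=[8,8,0] → X  [on edge]
    (3,4)@(7, 9): e=[-16,12,20] → .
    (1,5)@(3, 11): e=[40,0,-24] → .  [on edge]
    (2,5)@(5, 11): e=[16,4,-4] → .
    (2,6)@(5, 13): e=[24,0,-8] → .  [on edge]
    (3,6)@(7, 13): e=[0,4,12] → .  [on edge]
    (3,7)@(7, 15): e=[8,0,8] → X  [on edge]
    (3,8)@(7, 17): e=[16,-4,4] → .
    (3,9)@(7, 19): e=[24,-8,0] → .  [on edge]
  covered (2 px):
    . . . .
    . . . .
    . . . .
    . . . .
    . . X .
    . . . .
    . . . .
    . . . X
    . . . .
    . . . .
    . . . .
    . . . .
T1:
  2·area = 38  (B↔C swapped to make it positive)
  edge (4, 7)→(6, 1): d=(2,-6) top-left  bias=+0
  edge (6, 1)→(8, 14): d=(2,13) right/bottom  bias=-1
  edge (8, 14)→(4, 7): d=(-4,-7) top-left  bias=+0
    (2,2)@(5, 5): e=[2,21,15] → X
    (3,2)@(7, 5): e=[14,-5,29] → .
    (2,3)@(5, 7): e=[6,25,7] → X
    (3,3)@(7, 7): e=[18,-1,21] → .
    (2,4)@(5, 9): e=[10,29,-1] → .
    (3,4)@(7, 9): e=[22,3,13] → X
    (3,5)@(7, 11): e=[26,7,5] → X
    (3,6)@(7, 13): e=[30,11,-3] → .
  covered (4 px):
    . . . .
    . . . .
    . . X .
    . . X .
    . . . X
    . . . X
    . . . .
    . . . .
    . . . .
    . . . .
    . . . .
    . . . .
T2:
  2·area = 32  (B↔C swapped to make it positive)
  edge (8, 18)→(6, 18): d=(-2,0) right/bottom  bias=-1
  edge (6, 18)→(2, 2): d=(-4,-16) top-left  bias=+0
  edge (2, 2)→(8, 18): d=(6,16) right/bottom  bias=-1
    (1,2)@(3, 5): e=[26,4,2] → X
    (2,2)@(5, 5): e=[26,36,-30] → .
    (1,3)@(3, 7): e=[22,-4,14] → .
    (2,5)@(5, 11): e=[14,12,6] → X
    (3,5)@(7, 11): e=[14,44,-26] → .
    (2,6)@(5, 13): e=[10,4,18] → X
    (3,6)@(7, 13): e=[10,36,-14] → .
    (2,7)@(5, 15): e=[6,-4,30] → .
    (3,8)@(7, 17): e=[2,20,10] → X
    (3,9)@(7, 19): e=[-2,12,22] → .
  covered (4 px):
    . . . .
    . . . .
    . X . .
    . . . .
    . . . .
    . . X .
    . . X .
    . . . .
    . . . X
    . . . .
    . . . .
    . . . .

Result: 10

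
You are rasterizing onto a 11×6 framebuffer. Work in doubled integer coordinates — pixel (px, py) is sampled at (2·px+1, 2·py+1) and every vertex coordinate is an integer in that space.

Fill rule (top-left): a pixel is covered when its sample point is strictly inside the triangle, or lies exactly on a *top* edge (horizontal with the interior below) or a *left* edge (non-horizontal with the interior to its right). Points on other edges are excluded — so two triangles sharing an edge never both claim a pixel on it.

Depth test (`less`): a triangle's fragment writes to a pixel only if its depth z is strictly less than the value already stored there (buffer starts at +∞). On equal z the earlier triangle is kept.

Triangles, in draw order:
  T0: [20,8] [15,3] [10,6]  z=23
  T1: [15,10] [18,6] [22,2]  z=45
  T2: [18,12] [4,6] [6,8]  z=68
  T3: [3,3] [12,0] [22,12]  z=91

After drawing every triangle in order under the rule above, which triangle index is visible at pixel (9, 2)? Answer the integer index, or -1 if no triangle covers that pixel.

T0:
  2·area = 40  (B↔C swapped to make it positive)
  edge (20, 8)→(10, 6): d=(-10,-2) top-left  bias=+0
  edge (10, 6)→(15, 3): d=(5,-3) top-left  bias=+0
  edge (15, 3)→(20, 8): d=(5,5) right/bottom  bias=-1
    (6,0)@(13, 1): e=[56,-16,0] → .  [on edge]
    (7,1)@(15, 3): e=[40,0,0] → .  [on edge]
    (2,2)@(5, 5): e=[0,-20,60] → .  [on edge]
    (6,2)@(13, 5): e=[16,4,20] → X
    (7,2)@(15, 5): e=[20,10,10] → X
    (8,2)@(17, 5): e=[24,16,0] → .  [on edge]
    (6,3)@(13, 7): e=[-4,14,30] → .
    (7,3)@(15, 7): e=[0,20,20] → X  [on edge]
    (8,3)@(17, 7): e=[4,26,10] → X
    (9,3)@(19, 7): e=[8,32,0] → .  [on edge]
    (2,4)@(5, 9): e=[-40,0,80] → .  [on edge]
    (7,4)@(15, 9): e=[-20,30,30] → .
    (10,4)@(21, 9): e=[-8,48,0] → .  [on edge]
  covered (4 px):
    . . . . . . . . . . .
    . . . . . . . . . . .
    . . . . . . X X . . .
    . . . . . . . X X . .
    . . . . . . . . . . .
    . . . . . . . . . . .
T1:
  2·area = 4
  edge (15, 10)→(18, 6): d=(3,-4) top-left  bias=+0
  edge (18, 6)→(22, 2): d=(4,-4) top-left  bias=+0
  edge (22, 2)→(15, 10): d=(-7,8) right/bottom  bias=-1
    (10,1)@(21, 3): e=[3,0,1] → X  [on edge]
    (9,2)@(19, 5): e=[1,0,3] → X  [on edge]
    (10,2)@(21, 5): e=[9,8,-13] → .
    (8,3)@(17, 7): e=[-1,0,5] → .  [on edge]
    (9,3)@(19, 7): e=[7,8,-11] → .
    (7,4)@(15, 9): e=[-3,0,7] → .  [on edge]
    (6,5)@(13, 11): e=[-5,0,9] → .  [on edge]
  covered (2 px):
    . . . . . . . . . . .
    . . . . . . . . . . X
    . . . . . . . . . X .
    . . . . . . . . . . .
    . . . . . . . . . . .
    . . . . . . . . . . .
T2:
  2·area = 16  (B↔C swapped to make it positive)
  edge (18, 12)→(6, 8): d=(-12,-4) top-left  bias=+0
  edge (6, 8)→(4, 6): d=(-2,-2) top-left  bias=+0
  edge (4, 6)→(18, 12): d=(14,6) right/bottom  bias=-1
    (0,1)@(1, 3): e=[40,0,-24] → .  [on edge]
    (1,2)@(3, 5): e=[24,0,-8] → .  [on edge]
    (1,3)@(3, 7): e=[0,-4,20] → .  [on edge]
    (2,3)@(5, 7): e=[8,0,8] → X  [on edge]
    (3,3)@(7, 7): e=[16,4,-4] → .
    (2,4)@(5, 9): e=[-16,-4,36] → .
    (3,4)@(7, 9): e=[-8,0,24] → .  [on edge]
    (4,4)@(9, 9): e=[0,4,12] → X  [on edge]
    (5,4)@(11, 9): e=[8,8,0] → .  [on edge]
    (4,5)@(9, 11): e=[-24,0,40] → .  [on edge]
    (7,5)@(15, 11): e=[0,12,4] → X  [on edge]
    (8,5)@(17, 11): e=[8,16,-8] → .
  covered (3 px):
    . . . . . . . . . . .
    . . . . . . . . . . .
    . . . . . . . . . . .
    . . X . . . . . . . .
    . . . . X . . . . . .
    . . . . . . . X . . .
T3:
  2·area = 138
  edge (3, 3)→(12, 0): d=(9,-3) top-left  bias=+0
  edge (12, 0)→(22, 12): d=(10,12) right/bottom  bias=-1
  edge (22, 12)→(3, 3): d=(-19,-9) top-left  bias=+0
    (4,0)@(9, 1): e=[0,46,92] → X  [on edge]
    (5,0)@(11, 1): e=[6,22,110] → X
    (6,0)@(13, 1): e=[12,-2,128] → .
    (1,1)@(3, 3): e=[0,138,0] → X  [on edge]
    (2,1)@(5, 3): e=[6,114,18] → X
    (3,1)@(7, 3): e=[12,90,36] → X
    (6,1)@(13, 3): e=[30,18,90] → X
    (7,1)@(15, 3): e=[36,-6,108] → .
    (1,2)@(3, 5): e=[18,158,-38] → .
    (2,2)@(5, 5): e=[24,134,-20] → .
    (3,2)@(7, 5): e=[30,110,-2] → .
    (4,2)@(9, 5): e=[36,86,16] → X
  covered (18 px):
    . . . . X X . . . . .
    . X X X X X X . . . .
    . . . . X X X X . . .
    . . . . . . X X X . .
    . . . . . . . . X X .
    . . . . . . . . . . X

Z-buffer (winner per pixel, '.' = empty):
  . . . . 3 3 . . . . .
  . 3 3 3 3 3 3 . . . 1
  . . . . 3 3 0 0 . 1 .
  . . 2 . . . 3 0 0 . .
  . . . . 2 . . . 3 3 .
  . . . . . . . 2 . . 3

Final: 1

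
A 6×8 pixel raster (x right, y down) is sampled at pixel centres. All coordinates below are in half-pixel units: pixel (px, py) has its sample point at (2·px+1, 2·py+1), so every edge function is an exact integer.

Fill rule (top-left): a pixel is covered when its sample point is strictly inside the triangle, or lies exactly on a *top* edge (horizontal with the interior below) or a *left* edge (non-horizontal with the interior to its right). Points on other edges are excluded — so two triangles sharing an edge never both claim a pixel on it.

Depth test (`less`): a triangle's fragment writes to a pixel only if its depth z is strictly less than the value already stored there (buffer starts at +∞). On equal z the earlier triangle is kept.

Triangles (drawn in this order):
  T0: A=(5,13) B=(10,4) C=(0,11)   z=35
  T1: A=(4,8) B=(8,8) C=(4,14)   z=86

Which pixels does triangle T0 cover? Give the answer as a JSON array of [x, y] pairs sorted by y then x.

T0:
  2·area = 55  (B↔C swapped to make it positive)
  edge (5, 13)→(0, 11): d=(-5,-2) top-left  bias=+0
  edge (0, 11)→(10, 4): d=(10,-7) top-left  bias=+0
  edge (10, 4)→(5, 13): d=(-5,9) right/bottom  bias=-1
    (4,2)@(9, 5): e=[48,3,4] → X
    (5,2)@(11, 5): e=[52,17,-14] → .
    (3,3)@(7, 7): e=[34,9,12] → X
    (4,3)@(9, 7): e=[38,23,-6] → .
    (1,4)@(3, 9): e=[16,1,38] → X
    (2,4)@(5, 9): e=[20,15,20] → X
    (4,4)@(9, 9): e=[28,43,-16] → .
    (0,5)@(1, 11): e=[2,7,46] → X
    (3,5)@(7, 11): e=[14,49,-8] → .
    (0,6)@(1, 13): e=[-8,27,36] → .
    (1,6)@(3, 13): e=[-4,41,18] → .
    (2,6)@(5, 13): e=[0,55,0] → .  [on edge]
  covered (8 px):
    . . . . . .
    . . . . . .
    . . . . X .
    . . . X . .
    . X X X . .
    X X X . . .
    . . . . . .
    . . . . . .
T1:
  2·area = 24
  edge (4, 8)→(8, 8): d=(4,0) top-left  bias=+0
  edge (8, 8)→(4, 14): d=(-4,6) right/bottom  bias=-1
  edge (4, 14)→(4, 8): d=(0,-6) top-left  bias=+0
    (2,4)@(5, 9): e=[4,14,6] → X
    (3,4)@(7, 9): e=[4,2,18] → X
    (4,4)@(9, 9): e=[4,-10,30] → .
    (2,5)@(5, 11): e=[12,6,6] → X
    (3,5)@(7, 11): e=[12,-6,18] → .
    (2,6)@(5, 13): e=[20,-2,6] → .
  covered (3 px):
    . . . . . .
    . . . . . .
    . . . . . .
    . . . . . .
    . . X X . .
    . . X . . .
    . . . . . .
    . . . . . .

Answer: [[4,2],[3,3],[1,4],[2,4],[3,4],[0,5],[1,5],[2,5]]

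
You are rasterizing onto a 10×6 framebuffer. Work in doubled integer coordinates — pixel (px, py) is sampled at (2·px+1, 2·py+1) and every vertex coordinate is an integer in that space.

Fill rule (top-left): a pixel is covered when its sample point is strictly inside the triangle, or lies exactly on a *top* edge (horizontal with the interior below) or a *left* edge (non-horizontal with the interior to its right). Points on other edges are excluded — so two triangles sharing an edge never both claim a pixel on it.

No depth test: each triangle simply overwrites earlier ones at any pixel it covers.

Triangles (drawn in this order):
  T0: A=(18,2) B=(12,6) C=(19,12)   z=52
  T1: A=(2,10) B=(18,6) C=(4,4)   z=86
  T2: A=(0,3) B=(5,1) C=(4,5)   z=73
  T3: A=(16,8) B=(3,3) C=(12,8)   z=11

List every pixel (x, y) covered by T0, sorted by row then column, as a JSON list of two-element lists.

T0:
  2·area = 64  (B↔C swapped to make it positive)
  edge (18, 2)→(19, 12): d=(1,10) right/bottom  bias=-1
  edge (19, 12)→(12, 6): d=(-7,-6) top-left  bias=+0
  edge (12, 6)→(18, 2): d=(6,-4) top-left  bias=+0
    (8,1)@(17, 3): e=[11,51,2] → █
    (9,1)@(19, 3): e=[-9,63,10] → ·
    (7,2)@(15, 5): e=[33,25,6] → █
    (9,2)@(19, 5): e=[-7,49,22] → ·
    (7,3)@(15, 7): e=[35,11,18] → █
    (9,3)@(19, 7): e=[-5,35,34] → ·
    (7,4)@(15, 9): e=[37,-3,30] → ·
    (8,4)@(17, 9): e=[17,9,38] → █
    (9,4)@(19, 9): e=[-3,21,46] → ·
    (8,5)@(17, 11): e=[19,-5,50] → ·
  covered (6 px):
    · · · · · · · · · ·
    · · · · · · · · █ ·
    · · · · · · · █ █ ·
    · · · · · · · █ █ ·
    · · · · · · · · █ ·
    · · · · · · · · · ·
T1:
  2·area = 88  (B↔C swapped to make it positive)
  edge (2, 10)→(4, 4): d=(2,-6) top-left  bias=+0
  edge (4, 4)→(18, 6): d=(14,2) right/bottom  bias=-1
  edge (18, 6)→(2, 10): d=(-16,4) right/bottom  bias=-1
    (2,0)@(5, 1): e=[0,-44,132] → ·  [on edge]
    (2,2)@(5, 5): e=[8,12,68] → █
    (3,2)@(7, 5): e=[20,8,60] → █
    (4,2)@(9, 5): e=[32,4,52] → █
    (5,2)@(11, 5): e=[44,0,44] → ·  [on edge]
    (1,3)@(3, 7): e=[0,44,44] → █  [on edge]
    (5,3)@(11, 7): e=[48,28,12] → █
    (6,3)@(13, 7): e=[60,24,4] → █
    (7,3)@(15, 7): e=[72,20,-4] → ·
    (1,4)@(3, 9): e=[4,72,12] → █
    (3,4)@(7, 9): e=[28,64,-4] → ·
    (4,4)@(9, 9): e=[40,60,-12] → ·
  covered (11 px):
    · · · · · · · · · ·
    · · · · · · · · · ·
    · · █ █ █ · · · · ·
    · █ █ █ █ █ █ · · ·
    · █ █ · · · · · · ·
    · · · · · · · · · ·
T2:
  2·area = 18
  edge (0, 3)→(5, 1): d=(5,-2) top-left  bias=+0
  edge (5, 1)→(4, 5): d=(-1,4) right/bottom  bias=-1
  edge (4, 5)→(0, 3): d=(-4,-2) top-left  bias=+0
    (2,0)@(5, 1): e=[0,0,18] → ·  [on edge]
    (0,1)@(1, 3): e=[2,14,2] → █
    (1,1)@(3, 3): e=[6,6,6] → █
    (2,1)@(5, 3): e=[10,-2,10] → ·
    (0,2)@(1, 5): e=[12,12,-6] → ·
    (1,2)@(3, 5): e=[16,4,-2] → ·
    (1,4)@(3, 9): e=[36,0,-18] → ·  [on edge]
  covered (2 px):
    · · · · · · · · · ·
    █ █ · · · · · · · ·
    · · · · · · · · · ·
    · · · · · · · · · ·
    · · · · · · · · · ·
    · · · · · · · · · ·
T3:
  2·area = 20  (B↔C swapped to make it positive)
  edge (16, 8)→(12, 8): d=(-4,0) right/bottom  bias=-1
  edge (12, 8)→(3, 3): d=(-9,-5) top-left  bias=+0
  edge (3, 3)→(16, 8): d=(13,5) right/bottom  bias=-1
    (1,1)@(3, 3): e=[20,0,0] → ·  [on edge]
    (3,2)@(7, 5): e=[12,2,6] → █
    (4,2)@(9, 5): e=[12,12,-4] → ·
    (3,3)@(7, 7): e=[4,-16,32] → ·
    (5,3)@(11, 7): e=[4,4,12] → █
    (6,3)@(13, 7): e=[4,14,2] → █
    (7,3)@(15, 7): e=[4,24,-8] → ·
    (5,4)@(11, 9): e=[-4,-14,38] → ·
    (6,4)@(13, 9): e=[-4,-4,28] → ·
  covered (3 px):
    · · · · · · · · · ·
    · · · · · · · · · ·
    · · · █ · · · · · ·
    · · · · · █ █ · · ·
    · · · · · · · · · ·
    · · · · · · · · · ·

Result: [[8,1],[7,2],[8,2],[7,3],[8,3],[8,4]]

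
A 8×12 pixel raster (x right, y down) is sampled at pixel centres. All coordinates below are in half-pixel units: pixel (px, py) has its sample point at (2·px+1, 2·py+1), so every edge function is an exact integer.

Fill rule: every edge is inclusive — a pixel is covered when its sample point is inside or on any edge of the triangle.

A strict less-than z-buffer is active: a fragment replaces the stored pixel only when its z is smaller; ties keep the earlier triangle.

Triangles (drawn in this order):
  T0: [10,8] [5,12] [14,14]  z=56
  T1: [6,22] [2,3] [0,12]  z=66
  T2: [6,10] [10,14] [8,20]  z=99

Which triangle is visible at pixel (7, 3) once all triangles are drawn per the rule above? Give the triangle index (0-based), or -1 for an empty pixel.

T0:
  2·area = 46  (B↔C swapped to make it positive)
  edge (10, 8)→(14, 14): d=(4,6) inclusive
  edge (14, 14)→(5, 12): d=(-9,-2) inclusive
  edge (5, 12)→(10, 8): d=(5,-4) inclusive
    (4,4)@(9, 9): e=[10,35,1] → █
    (5,4)@(11, 9): e=[-2,39,9] → ·
    (3,5)@(7, 11): e=[30,13,3] → █
    (5,5)@(11, 11): e=[6,21,19] → █
    (6,5)@(13, 11): e=[-6,25,27] → ·
    (3,6)@(7, 13): e=[38,-5,13] → ·
    (4,6)@(9, 13): e=[26,-1,21] → ·
    (5,6)@(11, 13): e=[14,3,29] → █
    (6,6)@(13, 13): e=[2,7,37] → █
    (7,6)@(15, 13): e=[-10,11,45] → ·
    (5,7)@(11, 15): e=[22,-15,39] → ·
    (6,7)@(13, 15): e=[10,-11,47] → ·
  covered (6 px):
    · · · · · · · ·
    · · · · · · · ·
    · · · · · · · ·
    · · · · · · · ·
    · · · · █ · · ·
    · · · █ █ █ · ·
    · · · · · █ █ ·
    · · · · · · · ·
    · · · · · · · ·
    · · · · · · · ·
    · · · · · · · ·
    · · · · · · · ·
T1:
  2·area = 74  (B↔C swapped to make it positive)
  edge (6, 22)→(0, 12): d=(-6,-10) inclusive
  edge (0, 12)→(2, 3): d=(2,-9) inclusive
  edge (2, 3)→(6, 22): d=(4,19) inclusive
    (0,4)@(1, 9): e=[28,3,43] → █
    (1,4)@(3, 9): e=[48,21,5] → █
    (2,4)@(5, 9): e=[68,39,-33] → ·
    (0,5)@(1, 11): e=[16,7,51] → █
    (2,5)@(5, 11): e=[56,43,-25] → ·
    (0,6)@(1, 13): e=[4,11,59] → █
    (2,6)@(5, 13): e=[44,47,-17] → ·
    (0,7)@(1, 15): e=[-8,15,67] → ·
    (1,7)@(3, 15): e=[12,33,29] → █
    (2,7)@(5, 15): e=[32,51,-9] → ·
    (1,8)@(3, 17): e=[0,37,37] → █  [on edge]
    (2,8)@(5, 17): e=[20,55,-1] → ·
  covered (9 px):
    · · · · · · · ·
    · · · · · · · ·
    · · · · · · · ·
    · · · · · · · ·
    █ █ · · · · · ·
    █ █ · · · · · ·
    █ █ · · · · · ·
    · █ · · · · · ·
    · █ · · · · · ·
    · · █ · · · · ·
    · · · · · · · ·
    · · · · · · · ·
T2:
  2·area = 32
  edge (6, 10)→(10, 14): d=(4,4) inclusive
  edge (10, 14)→(8, 20): d=(-2,6) inclusive
  edge (8, 20)→(6, 10): d=(-2,-10) inclusive
    (0,2)@(1, 5): e=[0,72,-40] → ·  [on edge]
    (2,2)@(5, 5): e=[-16,48,0] → ·  [on edge]
    (6,2)@(13, 5): e=[-48,0,80] → ·  [on edge]
    (1,3)@(3, 7): e=[0,56,-24] → ·  [on edge]
    (2,4)@(5, 9): e=[0,40,-8] → ·  [on edge]
    (3,5)@(7, 11): e=[0,24,8] → █  [on edge]
    (4,5)@(9, 11): e=[-8,12,28] → ·
    (5,5)@(11, 11): e=[-16,0,48] → ·  [on edge]
    (3,6)@(7, 13): e=[8,20,4] → █
    (4,6)@(9, 13): e=[0,8,24] → █  [on edge]
    (5,6)@(11, 13): e=[-8,-4,44] → ·
    (3,7)@(7, 15): e=[16,16,0] → █  [on edge]
    (5,7)@(11, 15): e=[0,-8,40] → ·  [on edge]
    (4,8)@(9, 17): e=[16,0,16] → █  [on edge]
    (6,8)@(13, 17): e=[0,-24,56] → ·  [on edge]
    (7,9)@(15, 19): e=[0,-40,72] → ·  [on edge]
    (3,11)@(7, 23): e=[48,0,-16] → ·  [on edge]
  covered (6 px):
    · · · · · · · ·
    · · · · · · · ·
    · · · · · · · ·
    · · · · · · · ·
    · · · · · · · ·
    · · · █ · · · ·
    · · · █ █ · · ·
    · · · █ █ · · ·
    · · · · █ · · ·
    · · · · · · · ·
    · · · · · · · ·
    · · · · · · · ·

Z-buffer (winner per pixel, '.' = empty):
  . . . . . . . .
  . . . . . . . .
  . . . . . . . .
  . . . . . . . .
  1 1 . . 0 . . .
  1 1 . 0 0 0 . .
  1 1 . 2 2 0 0 .
  . 1 . 2 2 . . .
  . 1 . . 2 . . .
  . . 1 . . . . .
  . . . . . . . .
  . . . . . . . .

Final: -1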